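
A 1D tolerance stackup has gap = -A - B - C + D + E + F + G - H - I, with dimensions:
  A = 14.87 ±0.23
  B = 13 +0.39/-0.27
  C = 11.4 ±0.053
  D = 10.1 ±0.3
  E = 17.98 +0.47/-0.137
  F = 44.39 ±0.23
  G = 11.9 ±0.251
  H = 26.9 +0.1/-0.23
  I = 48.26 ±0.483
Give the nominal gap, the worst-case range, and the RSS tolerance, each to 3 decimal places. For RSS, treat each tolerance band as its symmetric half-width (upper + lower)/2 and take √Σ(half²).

nominal=-30.060 wc=[-32.234,-27.543] rss=0.850

Stack each dimension's contribution:
  -A: nom -14.870 → Σnom=-14.870; wc +0.230/-0.230 → slack +0.230/-0.230; half-tol=0.230, Σhalf²=0.052900
  -B: nom -13.000 → Σnom=-27.870; wc +0.270/-0.390 → slack +0.500/-0.620; half-tol=0.330, Σhalf²=0.161800
  -C: nom -11.400 → Σnom=-39.270; wc +0.053/-0.053 → slack +0.553/-0.673; half-tol=0.053, Σhalf²=0.164609
  +D: nom +10.100 → Σnom=-29.170; wc +0.300/-0.300 → slack +0.853/-0.973; half-tol=0.300, Σhalf²=0.254609
  +E: nom +17.980 → Σnom=-11.190; wc +0.470/-0.137 → slack +1.323/-1.110; half-tol=0.303, Σhalf²=0.346721
  +F: nom +44.390 → Σnom=33.200; wc +0.230/-0.230 → slack +1.553/-1.340; half-tol=0.230, Σhalf²=0.399621
  +G: nom +11.900 → Σnom=45.100; wc +0.251/-0.251 → slack +1.804/-1.591; half-tol=0.251, Σhalf²=0.462622
  -H: nom -26.900 → Σnom=18.200; wc +0.230/-0.100 → slack +2.034/-1.691; half-tol=0.165, Σhalf²=0.489847
  -I: nom -48.260 → Σnom=-30.060; wc +0.483/-0.483 → slack +2.517/-2.174; half-tol=0.483, Σhalf²=0.723136
Nominal = -30.060. Worst-case = [-30.060 - 2.174, -30.060 + 2.517] = [-32.234, -27.543]. RSS = √0.723136 = 0.850.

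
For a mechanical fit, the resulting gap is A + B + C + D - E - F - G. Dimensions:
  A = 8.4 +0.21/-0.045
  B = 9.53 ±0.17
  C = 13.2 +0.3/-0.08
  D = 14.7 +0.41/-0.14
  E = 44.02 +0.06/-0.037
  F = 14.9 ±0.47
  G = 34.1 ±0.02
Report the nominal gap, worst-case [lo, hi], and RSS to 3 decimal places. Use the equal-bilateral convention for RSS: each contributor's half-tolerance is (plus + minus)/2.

nominal=-47.190 wc=[-48.175,-45.573] rss=0.617

Stack each dimension's contribution:
  +A: nom +8.400 → Σnom=8.400; wc +0.210/-0.045 → slack +0.210/-0.045; half-tol=0.128, Σhalf²=0.016256
  +B: nom +9.530 → Σnom=17.930; wc +0.170/-0.170 → slack +0.380/-0.215; half-tol=0.170, Σhalf²=0.045156
  +C: nom +13.200 → Σnom=31.130; wc +0.300/-0.080 → slack +0.680/-0.295; half-tol=0.190, Σhalf²=0.081256
  +D: nom +14.700 → Σnom=45.830; wc +0.410/-0.140 → slack +1.090/-0.435; half-tol=0.275, Σhalf²=0.156881
  -E: nom -44.020 → Σnom=1.810; wc +0.037/-0.060 → slack +1.127/-0.495; half-tol=0.049, Σhalf²=0.159234
  -F: nom -14.900 → Σnom=-13.090; wc +0.470/-0.470 → slack +1.597/-0.965; half-tol=0.470, Σhalf²=0.380134
  -G: nom -34.100 → Σnom=-47.190; wc +0.020/-0.020 → slack +1.617/-0.985; half-tol=0.020, Σhalf²=0.380534
Nominal = -47.190. Worst-case = [-47.190 - 0.985, -47.190 + 1.617] = [-48.175, -45.573]. RSS = √0.380534 = 0.617.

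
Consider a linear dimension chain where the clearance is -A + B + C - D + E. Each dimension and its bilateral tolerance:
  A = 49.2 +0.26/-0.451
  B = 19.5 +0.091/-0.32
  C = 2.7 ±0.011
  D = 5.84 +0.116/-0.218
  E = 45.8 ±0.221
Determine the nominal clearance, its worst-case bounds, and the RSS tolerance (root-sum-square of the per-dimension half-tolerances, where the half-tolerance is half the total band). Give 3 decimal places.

Stack each dimension's contribution:
  -A: nom -49.200 → Σnom=-49.200; wc +0.451/-0.260 → slack +0.451/-0.260; half-tol=0.356, Σhalf²=0.126380
  +B: nom +19.500 → Σnom=-29.700; wc +0.091/-0.320 → slack +0.542/-0.580; half-tol=0.206, Σhalf²=0.168611
  +C: nom +2.700 → Σnom=-27.000; wc +0.011/-0.011 → slack +0.553/-0.591; half-tol=0.011, Σhalf²=0.168732
  -D: nom -5.840 → Σnom=-32.840; wc +0.218/-0.116 → slack +0.771/-0.707; half-tol=0.167, Σhalf²=0.196621
  +E: nom +45.800 → Σnom=12.960; wc +0.221/-0.221 → slack +0.992/-0.928; half-tol=0.221, Σhalf²=0.245462
Nominal = 12.960. Worst-case = [12.960 - 0.928, 12.960 + 0.992] = [12.032, 13.952]. RSS = √0.245462 = 0.495.

nominal=12.960 wc=[12.032,13.952] rss=0.495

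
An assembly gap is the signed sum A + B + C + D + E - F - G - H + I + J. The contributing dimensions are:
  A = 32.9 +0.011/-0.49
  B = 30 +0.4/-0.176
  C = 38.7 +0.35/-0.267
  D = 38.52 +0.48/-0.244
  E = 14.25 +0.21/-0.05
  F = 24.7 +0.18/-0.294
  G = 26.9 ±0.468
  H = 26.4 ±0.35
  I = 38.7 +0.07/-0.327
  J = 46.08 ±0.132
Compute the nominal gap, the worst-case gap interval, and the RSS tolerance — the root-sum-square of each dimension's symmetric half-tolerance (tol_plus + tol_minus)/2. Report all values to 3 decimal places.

Stack each dimension's contribution:
  +A: nom +32.900 → Σnom=32.900; wc +0.011/-0.490 → slack +0.011/-0.490; half-tol=0.251, Σhalf²=0.062750
  +B: nom +30.000 → Σnom=62.900; wc +0.400/-0.176 → slack +0.411/-0.666; half-tol=0.288, Σhalf²=0.145694
  +C: nom +38.700 → Σnom=101.600; wc +0.350/-0.267 → slack +0.761/-0.933; half-tol=0.308, Σhalf²=0.240867
  +D: nom +38.520 → Σnom=140.120; wc +0.480/-0.244 → slack +1.241/-1.177; half-tol=0.362, Σhalf²=0.371911
  +E: nom +14.250 → Σnom=154.370; wc +0.210/-0.050 → slack +1.451/-1.227; half-tol=0.130, Σhalf²=0.388811
  -F: nom -24.700 → Σnom=129.670; wc +0.294/-0.180 → slack +1.745/-1.407; half-tol=0.237, Σhalf²=0.444980
  -G: nom -26.900 → Σnom=102.770; wc +0.468/-0.468 → slack +2.213/-1.875; half-tol=0.468, Σhalf²=0.664004
  -H: nom -26.400 → Σnom=76.370; wc +0.350/-0.350 → slack +2.563/-2.225; half-tol=0.350, Σhalf²=0.786504
  +I: nom +38.700 → Σnom=115.070; wc +0.070/-0.327 → slack +2.633/-2.552; half-tol=0.199, Σhalf²=0.825906
  +J: nom +46.080 → Σnom=161.150; wc +0.132/-0.132 → slack +2.765/-2.684; half-tol=0.132, Σhalf²=0.843330
Nominal = 161.150. Worst-case = [161.150 - 2.684, 161.150 + 2.765] = [158.466, 163.915]. RSS = √0.843330 = 0.918.

nominal=161.150 wc=[158.466,163.915] rss=0.918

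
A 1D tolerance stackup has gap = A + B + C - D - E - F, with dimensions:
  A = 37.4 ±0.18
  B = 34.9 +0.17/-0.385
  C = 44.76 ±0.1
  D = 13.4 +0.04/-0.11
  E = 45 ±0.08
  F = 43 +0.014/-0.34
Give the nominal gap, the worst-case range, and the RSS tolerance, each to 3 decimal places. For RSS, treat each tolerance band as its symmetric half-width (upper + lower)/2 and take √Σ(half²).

Stack each dimension's contribution:
  +A: nom +37.400 → Σnom=37.400; wc +0.180/-0.180 → slack +0.180/-0.180; half-tol=0.180, Σhalf²=0.032400
  +B: nom +34.900 → Σnom=72.300; wc +0.170/-0.385 → slack +0.350/-0.565; half-tol=0.278, Σhalf²=0.109406
  +C: nom +44.760 → Σnom=117.060; wc +0.100/-0.100 → slack +0.450/-0.665; half-tol=0.100, Σhalf²=0.119406
  -D: nom -13.400 → Σnom=103.660; wc +0.110/-0.040 → slack +0.560/-0.705; half-tol=0.075, Σhalf²=0.125031
  -E: nom -45.000 → Σnom=58.660; wc +0.080/-0.080 → slack +0.640/-0.785; half-tol=0.080, Σhalf²=0.131431
  -F: nom -43.000 → Σnom=15.660; wc +0.340/-0.014 → slack +0.980/-0.799; half-tol=0.177, Σhalf²=0.162760
Nominal = 15.660. Worst-case = [15.660 - 0.799, 15.660 + 0.980] = [14.861, 16.640]. RSS = √0.162760 = 0.403.

nominal=15.660 wc=[14.861,16.640] rss=0.403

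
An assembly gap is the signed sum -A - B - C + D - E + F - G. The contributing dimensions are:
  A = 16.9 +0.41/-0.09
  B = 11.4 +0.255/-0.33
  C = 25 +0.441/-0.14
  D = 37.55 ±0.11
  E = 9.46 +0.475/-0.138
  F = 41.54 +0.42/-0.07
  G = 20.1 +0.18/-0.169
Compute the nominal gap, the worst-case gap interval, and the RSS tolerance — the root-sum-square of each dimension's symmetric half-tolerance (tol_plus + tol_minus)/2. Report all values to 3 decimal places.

Stack each dimension's contribution:
  -A: nom -16.900 → Σnom=-16.900; wc +0.090/-0.410 → slack +0.090/-0.410; half-tol=0.250, Σhalf²=0.062500
  -B: nom -11.400 → Σnom=-28.300; wc +0.330/-0.255 → slack +0.420/-0.665; half-tol=0.292, Σhalf²=0.148056
  -C: nom -25.000 → Σnom=-53.300; wc +0.140/-0.441 → slack +0.560/-1.106; half-tol=0.290, Σhalf²=0.232447
  +D: nom +37.550 → Σnom=-15.750; wc +0.110/-0.110 → slack +0.670/-1.216; half-tol=0.110, Σhalf²=0.244546
  -E: nom -9.460 → Σnom=-25.210; wc +0.138/-0.475 → slack +0.808/-1.691; half-tol=0.306, Σhalf²=0.338489
  +F: nom +41.540 → Σnom=16.330; wc +0.420/-0.070 → slack +1.228/-1.761; half-tol=0.245, Σhalf²=0.398514
  -G: nom -20.100 → Σnom=-3.770; wc +0.169/-0.180 → slack +1.397/-1.941; half-tol=0.174, Σhalf²=0.428964
Nominal = -3.770. Worst-case = [-3.770 - 1.941, -3.770 + 1.397] = [-5.711, -2.373]. RSS = √0.428964 = 0.655.

nominal=-3.770 wc=[-5.711,-2.373] rss=0.655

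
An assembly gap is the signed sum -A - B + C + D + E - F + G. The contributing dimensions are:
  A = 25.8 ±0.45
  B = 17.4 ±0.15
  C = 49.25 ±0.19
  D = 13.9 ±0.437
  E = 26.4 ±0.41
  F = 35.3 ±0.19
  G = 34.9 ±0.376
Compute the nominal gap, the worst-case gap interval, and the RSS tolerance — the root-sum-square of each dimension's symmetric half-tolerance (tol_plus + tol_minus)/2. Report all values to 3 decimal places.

nominal=45.950 wc=[43.747,48.153] rss=0.893

Stack each dimension's contribution:
  -A: nom -25.800 → Σnom=-25.800; wc +0.450/-0.450 → slack +0.450/-0.450; half-tol=0.450, Σhalf²=0.202500
  -B: nom -17.400 → Σnom=-43.200; wc +0.150/-0.150 → slack +0.600/-0.600; half-tol=0.150, Σhalf²=0.225000
  +C: nom +49.250 → Σnom=6.050; wc +0.190/-0.190 → slack +0.790/-0.790; half-tol=0.190, Σhalf²=0.261100
  +D: nom +13.900 → Σnom=19.950; wc +0.437/-0.437 → slack +1.227/-1.227; half-tol=0.437, Σhalf²=0.452069
  +E: nom +26.400 → Σnom=46.350; wc +0.410/-0.410 → slack +1.637/-1.637; half-tol=0.410, Σhalf²=0.620169
  -F: nom -35.300 → Σnom=11.050; wc +0.190/-0.190 → slack +1.827/-1.827; half-tol=0.190, Σhalf²=0.656269
  +G: nom +34.900 → Σnom=45.950; wc +0.376/-0.376 → slack +2.203/-2.203; half-tol=0.376, Σhalf²=0.797645
Nominal = 45.950. Worst-case = [45.950 - 2.203, 45.950 + 2.203] = [43.747, 48.153]. RSS = √0.797645 = 0.893.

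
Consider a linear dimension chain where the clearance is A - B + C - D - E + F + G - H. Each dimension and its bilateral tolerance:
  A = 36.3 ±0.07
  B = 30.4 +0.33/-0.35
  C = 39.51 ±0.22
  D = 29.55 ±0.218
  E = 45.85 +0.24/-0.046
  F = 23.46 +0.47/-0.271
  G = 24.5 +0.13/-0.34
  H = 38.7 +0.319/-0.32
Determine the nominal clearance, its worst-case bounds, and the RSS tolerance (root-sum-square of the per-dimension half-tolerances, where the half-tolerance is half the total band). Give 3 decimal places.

nominal=-20.730 wc=[-22.738,-18.906] rss=0.729

Stack each dimension's contribution:
  +A: nom +36.300 → Σnom=36.300; wc +0.070/-0.070 → slack +0.070/-0.070; half-tol=0.070, Σhalf²=0.004900
  -B: nom -30.400 → Σnom=5.900; wc +0.350/-0.330 → slack +0.420/-0.400; half-tol=0.340, Σhalf²=0.120500
  +C: nom +39.510 → Σnom=45.410; wc +0.220/-0.220 → slack +0.640/-0.620; half-tol=0.220, Σhalf²=0.168900
  -D: nom -29.550 → Σnom=15.860; wc +0.218/-0.218 → slack +0.858/-0.838; half-tol=0.218, Σhalf²=0.216424
  -E: nom -45.850 → Σnom=-29.990; wc +0.046/-0.240 → slack +0.904/-1.078; half-tol=0.143, Σhalf²=0.236873
  +F: nom +23.460 → Σnom=-6.530; wc +0.470/-0.271 → slack +1.374/-1.349; half-tol=0.370, Σhalf²=0.374143
  +G: nom +24.500 → Σnom=17.970; wc +0.130/-0.340 → slack +1.504/-1.689; half-tol=0.235, Σhalf²=0.429368
  -H: nom -38.700 → Σnom=-20.730; wc +0.320/-0.319 → slack +1.824/-2.008; half-tol=0.320, Σhalf²=0.531449
Nominal = -20.730. Worst-case = [-20.730 - 2.008, -20.730 + 1.824] = [-22.738, -18.906]. RSS = √0.531449 = 0.729.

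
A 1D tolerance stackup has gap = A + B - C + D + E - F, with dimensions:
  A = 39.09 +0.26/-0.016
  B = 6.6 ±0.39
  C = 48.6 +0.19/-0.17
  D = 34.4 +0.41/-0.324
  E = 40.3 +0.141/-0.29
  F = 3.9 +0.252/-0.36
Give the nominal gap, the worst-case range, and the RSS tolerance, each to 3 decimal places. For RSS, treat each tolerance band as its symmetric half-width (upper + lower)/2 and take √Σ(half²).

Stack each dimension's contribution:
  +A: nom +39.090 → Σnom=39.090; wc +0.260/-0.016 → slack +0.260/-0.016; half-tol=0.138, Σhalf²=0.019044
  +B: nom +6.600 → Σnom=45.690; wc +0.390/-0.390 → slack +0.650/-0.406; half-tol=0.390, Σhalf²=0.171144
  -C: nom -48.600 → Σnom=-2.910; wc +0.170/-0.190 → slack +0.820/-0.596; half-tol=0.180, Σhalf²=0.203544
  +D: nom +34.400 → Σnom=31.490; wc +0.410/-0.324 → slack +1.230/-0.920; half-tol=0.367, Σhalf²=0.338233
  +E: nom +40.300 → Σnom=71.790; wc +0.141/-0.290 → slack +1.371/-1.210; half-tol=0.215, Σhalf²=0.384673
  -F: nom -3.900 → Σnom=67.890; wc +0.360/-0.252 → slack +1.731/-1.462; half-tol=0.306, Σhalf²=0.478309
Nominal = 67.890. Worst-case = [67.890 - 1.462, 67.890 + 1.731] = [66.428, 69.621]. RSS = √0.478309 = 0.692.

nominal=67.890 wc=[66.428,69.621] rss=0.692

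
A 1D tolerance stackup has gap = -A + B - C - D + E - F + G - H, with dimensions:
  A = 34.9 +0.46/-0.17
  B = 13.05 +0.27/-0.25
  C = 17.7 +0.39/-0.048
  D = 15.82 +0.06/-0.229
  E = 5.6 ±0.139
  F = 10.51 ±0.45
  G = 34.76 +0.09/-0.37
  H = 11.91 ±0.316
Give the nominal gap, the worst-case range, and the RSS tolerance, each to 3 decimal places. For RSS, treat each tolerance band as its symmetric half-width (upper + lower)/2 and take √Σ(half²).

nominal=-37.430 wc=[-39.865,-35.718] rss=0.781

Stack each dimension's contribution:
  -A: nom -34.900 → Σnom=-34.900; wc +0.170/-0.460 → slack +0.170/-0.460; half-tol=0.315, Σhalf²=0.099225
  +B: nom +13.050 → Σnom=-21.850; wc +0.270/-0.250 → slack +0.440/-0.710; half-tol=0.260, Σhalf²=0.166825
  -C: nom -17.700 → Σnom=-39.550; wc +0.048/-0.390 → slack +0.488/-1.100; half-tol=0.219, Σhalf²=0.214786
  -D: nom -15.820 → Σnom=-55.370; wc +0.229/-0.060 → slack +0.717/-1.160; half-tol=0.145, Σhalf²=0.235666
  +E: nom +5.600 → Σnom=-49.770; wc +0.139/-0.139 → slack +0.856/-1.299; half-tol=0.139, Σhalf²=0.254987
  -F: nom -10.510 → Σnom=-60.280; wc +0.450/-0.450 → slack +1.306/-1.749; half-tol=0.450, Σhalf²=0.457487
  +G: nom +34.760 → Σnom=-25.520; wc +0.090/-0.370 → slack +1.396/-2.119; half-tol=0.230, Σhalf²=0.510387
  -H: nom -11.910 → Σnom=-37.430; wc +0.316/-0.316 → slack +1.712/-2.435; half-tol=0.316, Σhalf²=0.610243
Nominal = -37.430. Worst-case = [-37.430 - 2.435, -37.430 + 1.712] = [-39.865, -35.718]. RSS = √0.610243 = 0.781.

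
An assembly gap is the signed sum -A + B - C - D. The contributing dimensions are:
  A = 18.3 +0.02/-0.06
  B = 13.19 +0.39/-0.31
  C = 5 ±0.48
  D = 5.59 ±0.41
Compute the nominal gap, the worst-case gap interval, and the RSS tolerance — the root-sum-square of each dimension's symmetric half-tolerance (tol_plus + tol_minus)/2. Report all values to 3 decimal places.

Stack each dimension's contribution:
  -A: nom -18.300 → Σnom=-18.300; wc +0.060/-0.020 → slack +0.060/-0.020; half-tol=0.040, Σhalf²=0.001600
  +B: nom +13.190 → Σnom=-5.110; wc +0.390/-0.310 → slack +0.450/-0.330; half-tol=0.350, Σhalf²=0.124100
  -C: nom -5.000 → Σnom=-10.110; wc +0.480/-0.480 → slack +0.930/-0.810; half-tol=0.480, Σhalf²=0.354500
  -D: nom -5.590 → Σnom=-15.700; wc +0.410/-0.410 → slack +1.340/-1.220; half-tol=0.410, Σhalf²=0.522600
Nominal = -15.700. Worst-case = [-15.700 - 1.220, -15.700 + 1.340] = [-16.920, -14.360]. RSS = √0.522600 = 0.723.

nominal=-15.700 wc=[-16.920,-14.360] rss=0.723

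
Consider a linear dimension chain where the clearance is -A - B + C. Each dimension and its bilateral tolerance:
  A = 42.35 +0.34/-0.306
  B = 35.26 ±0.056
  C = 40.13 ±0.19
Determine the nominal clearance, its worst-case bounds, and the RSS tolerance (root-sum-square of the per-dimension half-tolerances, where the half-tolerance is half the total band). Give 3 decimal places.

Stack each dimension's contribution:
  -A: nom -42.350 → Σnom=-42.350; wc +0.306/-0.340 → slack +0.306/-0.340; half-tol=0.323, Σhalf²=0.104329
  -B: nom -35.260 → Σnom=-77.610; wc +0.056/-0.056 → slack +0.362/-0.396; half-tol=0.056, Σhalf²=0.107465
  +C: nom +40.130 → Σnom=-37.480; wc +0.190/-0.190 → slack +0.552/-0.586; half-tol=0.190, Σhalf²=0.143565
Nominal = -37.480. Worst-case = [-37.480 - 0.586, -37.480 + 0.552] = [-38.066, -36.928]. RSS = √0.143565 = 0.379.

nominal=-37.480 wc=[-38.066,-36.928] rss=0.379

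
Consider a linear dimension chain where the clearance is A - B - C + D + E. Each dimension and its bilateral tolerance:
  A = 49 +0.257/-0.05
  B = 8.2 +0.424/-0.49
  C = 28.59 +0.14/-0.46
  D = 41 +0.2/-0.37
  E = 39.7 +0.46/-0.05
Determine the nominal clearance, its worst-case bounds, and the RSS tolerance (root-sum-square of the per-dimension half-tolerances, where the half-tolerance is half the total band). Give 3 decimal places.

Stack each dimension's contribution:
  +A: nom +49.000 → Σnom=49.000; wc +0.257/-0.050 → slack +0.257/-0.050; half-tol=0.153, Σhalf²=0.023562
  -B: nom -8.200 → Σnom=40.800; wc +0.490/-0.424 → slack +0.747/-0.474; half-tol=0.457, Σhalf²=0.232411
  -C: nom -28.590 → Σnom=12.210; wc +0.460/-0.140 → slack +1.207/-0.614; half-tol=0.300, Σhalf²=0.322411
  +D: nom +41.000 → Σnom=53.210; wc +0.200/-0.370 → slack +1.407/-0.984; half-tol=0.285, Σhalf²=0.403636
  +E: nom +39.700 → Σnom=92.910; wc +0.460/-0.050 → slack +1.867/-1.034; half-tol=0.255, Σhalf²=0.468661
Nominal = 92.910. Worst-case = [92.910 - 1.034, 92.910 + 1.867] = [91.876, 94.777]. RSS = √0.468661 = 0.685.

nominal=92.910 wc=[91.876,94.777] rss=0.685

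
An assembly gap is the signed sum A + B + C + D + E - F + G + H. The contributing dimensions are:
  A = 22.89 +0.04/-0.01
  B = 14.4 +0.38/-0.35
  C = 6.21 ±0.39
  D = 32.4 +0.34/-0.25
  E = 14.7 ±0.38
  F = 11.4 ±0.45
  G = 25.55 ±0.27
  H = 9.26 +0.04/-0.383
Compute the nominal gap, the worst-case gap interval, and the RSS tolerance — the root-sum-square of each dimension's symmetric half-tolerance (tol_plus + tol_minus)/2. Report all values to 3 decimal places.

Stack each dimension's contribution:
  +A: nom +22.890 → Σnom=22.890; wc +0.040/-0.010 → slack +0.040/-0.010; half-tol=0.025, Σhalf²=0.000625
  +B: nom +14.400 → Σnom=37.290; wc +0.380/-0.350 → slack +0.420/-0.360; half-tol=0.365, Σhalf²=0.133850
  +C: nom +6.210 → Σnom=43.500; wc +0.390/-0.390 → slack +0.810/-0.750; half-tol=0.390, Σhalf²=0.285950
  +D: nom +32.400 → Σnom=75.900; wc +0.340/-0.250 → slack +1.150/-1.000; half-tol=0.295, Σhalf²=0.372975
  +E: nom +14.700 → Σnom=90.600; wc +0.380/-0.380 → slack +1.530/-1.380; half-tol=0.380, Σhalf²=0.517375
  -F: nom -11.400 → Σnom=79.200; wc +0.450/-0.450 → slack +1.980/-1.830; half-tol=0.450, Σhalf²=0.719875
  +G: nom +25.550 → Σnom=104.750; wc +0.270/-0.270 → slack +2.250/-2.100; half-tol=0.270, Σhalf²=0.792775
  +H: nom +9.260 → Σnom=114.010; wc +0.040/-0.383 → slack +2.290/-2.483; half-tol=0.211, Σhalf²=0.837507
Nominal = 114.010. Worst-case = [114.010 - 2.483, 114.010 + 2.290] = [111.527, 116.300]. RSS = √0.837507 = 0.915.

nominal=114.010 wc=[111.527,116.300] rss=0.915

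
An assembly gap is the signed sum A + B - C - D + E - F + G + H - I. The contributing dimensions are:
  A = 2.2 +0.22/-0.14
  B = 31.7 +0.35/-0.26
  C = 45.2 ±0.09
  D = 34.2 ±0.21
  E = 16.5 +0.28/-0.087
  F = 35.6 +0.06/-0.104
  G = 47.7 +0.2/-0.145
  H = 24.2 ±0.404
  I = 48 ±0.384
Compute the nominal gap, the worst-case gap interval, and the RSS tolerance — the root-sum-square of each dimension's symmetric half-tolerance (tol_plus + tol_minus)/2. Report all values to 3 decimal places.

Stack each dimension's contribution:
  +A: nom +2.200 → Σnom=2.200; wc +0.220/-0.140 → slack +0.220/-0.140; half-tol=0.180, Σhalf²=0.032400
  +B: nom +31.700 → Σnom=33.900; wc +0.350/-0.260 → slack +0.570/-0.400; half-tol=0.305, Σhalf²=0.125425
  -C: nom -45.200 → Σnom=-11.300; wc +0.090/-0.090 → slack +0.660/-0.490; half-tol=0.090, Σhalf²=0.133525
  -D: nom -34.200 → Σnom=-45.500; wc +0.210/-0.210 → slack +0.870/-0.700; half-tol=0.210, Σhalf²=0.177625
  +E: nom +16.500 → Σnom=-29.000; wc +0.280/-0.087 → slack +1.150/-0.787; half-tol=0.183, Σhalf²=0.211297
  -F: nom -35.600 → Σnom=-64.600; wc +0.104/-0.060 → slack +1.254/-0.847; half-tol=0.082, Σhalf²=0.218021
  +G: nom +47.700 → Σnom=-16.900; wc +0.200/-0.145 → slack +1.454/-0.992; half-tol=0.172, Σhalf²=0.247777
  +H: nom +24.200 → Σnom=7.300; wc +0.404/-0.404 → slack +1.858/-1.396; half-tol=0.404, Σhalf²=0.410994
  -I: nom -48.000 → Σnom=-40.700; wc +0.384/-0.384 → slack +2.242/-1.780; half-tol=0.384, Σhalf²=0.558450
Nominal = -40.700. Worst-case = [-40.700 - 1.780, -40.700 + 2.242] = [-42.480, -38.458]. RSS = √0.558450 = 0.747.

nominal=-40.700 wc=[-42.480,-38.458] rss=0.747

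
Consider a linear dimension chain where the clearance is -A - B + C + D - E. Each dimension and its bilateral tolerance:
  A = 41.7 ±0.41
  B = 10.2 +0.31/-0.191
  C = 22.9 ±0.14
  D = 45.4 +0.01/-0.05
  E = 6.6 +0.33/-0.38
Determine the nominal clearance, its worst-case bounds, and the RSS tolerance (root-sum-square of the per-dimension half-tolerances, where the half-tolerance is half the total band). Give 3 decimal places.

nominal=9.800 wc=[8.560,10.931] rss=0.614

Stack each dimension's contribution:
  -A: nom -41.700 → Σnom=-41.700; wc +0.410/-0.410 → slack +0.410/-0.410; half-tol=0.410, Σhalf²=0.168100
  -B: nom -10.200 → Σnom=-51.900; wc +0.191/-0.310 → slack +0.601/-0.720; half-tol=0.251, Σhalf²=0.230850
  +C: nom +22.900 → Σnom=-29.000; wc +0.140/-0.140 → slack +0.741/-0.860; half-tol=0.140, Σhalf²=0.250450
  +D: nom +45.400 → Σnom=16.400; wc +0.010/-0.050 → slack +0.751/-0.910; half-tol=0.030, Σhalf²=0.251350
  -E: nom -6.600 → Σnom=9.800; wc +0.380/-0.330 → slack +1.131/-1.240; half-tol=0.355, Σhalf²=0.377375
Nominal = 9.800. Worst-case = [9.800 - 1.240, 9.800 + 1.131] = [8.560, 10.931]. RSS = √0.377375 = 0.614.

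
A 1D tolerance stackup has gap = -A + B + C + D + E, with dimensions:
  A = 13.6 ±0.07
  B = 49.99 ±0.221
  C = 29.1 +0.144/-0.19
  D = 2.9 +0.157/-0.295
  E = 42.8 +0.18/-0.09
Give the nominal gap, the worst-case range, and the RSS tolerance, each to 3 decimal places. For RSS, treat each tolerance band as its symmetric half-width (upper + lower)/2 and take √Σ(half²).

nominal=111.190 wc=[110.324,111.962] rss=0.388

Stack each dimension's contribution:
  -A: nom -13.600 → Σnom=-13.600; wc +0.070/-0.070 → slack +0.070/-0.070; half-tol=0.070, Σhalf²=0.004900
  +B: nom +49.990 → Σnom=36.390; wc +0.221/-0.221 → slack +0.291/-0.291; half-tol=0.221, Σhalf²=0.053741
  +C: nom +29.100 → Σnom=65.490; wc +0.144/-0.190 → slack +0.435/-0.481; half-tol=0.167, Σhalf²=0.081630
  +D: nom +2.900 → Σnom=68.390; wc +0.157/-0.295 → slack +0.592/-0.776; half-tol=0.226, Σhalf²=0.132706
  +E: nom +42.800 → Σnom=111.190; wc +0.180/-0.090 → slack +0.772/-0.866; half-tol=0.135, Σhalf²=0.150931
Nominal = 111.190. Worst-case = [111.190 - 0.866, 111.190 + 0.772] = [110.324, 111.962]. RSS = √0.150931 = 0.388.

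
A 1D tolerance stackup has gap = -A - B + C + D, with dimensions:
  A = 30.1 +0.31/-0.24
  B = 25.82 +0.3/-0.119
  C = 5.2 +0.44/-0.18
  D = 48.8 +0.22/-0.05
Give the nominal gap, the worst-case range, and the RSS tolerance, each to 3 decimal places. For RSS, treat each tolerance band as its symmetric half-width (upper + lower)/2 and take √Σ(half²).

nominal=-1.920 wc=[-2.760,-0.901] rss=0.484

Stack each dimension's contribution:
  -A: nom -30.100 → Σnom=-30.100; wc +0.240/-0.310 → slack +0.240/-0.310; half-tol=0.275, Σhalf²=0.075625
  -B: nom -25.820 → Σnom=-55.920; wc +0.119/-0.300 → slack +0.359/-0.610; half-tol=0.209, Σhalf²=0.119515
  +C: nom +5.200 → Σnom=-50.720; wc +0.440/-0.180 → slack +0.799/-0.790; half-tol=0.310, Σhalf²=0.215615
  +D: nom +48.800 → Σnom=-1.920; wc +0.220/-0.050 → slack +1.019/-0.840; half-tol=0.135, Σhalf²=0.233840
Nominal = -1.920. Worst-case = [-1.920 - 0.840, -1.920 + 1.019] = [-2.760, -0.901]. RSS = √0.233840 = 0.484.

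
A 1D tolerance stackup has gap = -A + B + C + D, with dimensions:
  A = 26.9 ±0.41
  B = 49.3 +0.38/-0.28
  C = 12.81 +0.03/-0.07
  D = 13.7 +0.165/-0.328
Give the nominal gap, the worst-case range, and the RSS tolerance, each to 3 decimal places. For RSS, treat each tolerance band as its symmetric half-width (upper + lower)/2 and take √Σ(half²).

nominal=48.910 wc=[47.822,49.895] rss=0.583

Stack each dimension's contribution:
  -A: nom -26.900 → Σnom=-26.900; wc +0.410/-0.410 → slack +0.410/-0.410; half-tol=0.410, Σhalf²=0.168100
  +B: nom +49.300 → Σnom=22.400; wc +0.380/-0.280 → slack +0.790/-0.690; half-tol=0.330, Σhalf²=0.277000
  +C: nom +12.810 → Σnom=35.210; wc +0.030/-0.070 → slack +0.820/-0.760; half-tol=0.050, Σhalf²=0.279500
  +D: nom +13.700 → Σnom=48.910; wc +0.165/-0.328 → slack +0.985/-1.088; half-tol=0.246, Σhalf²=0.340262
Nominal = 48.910. Worst-case = [48.910 - 1.088, 48.910 + 0.985] = [47.822, 49.895]. RSS = √0.340262 = 0.583.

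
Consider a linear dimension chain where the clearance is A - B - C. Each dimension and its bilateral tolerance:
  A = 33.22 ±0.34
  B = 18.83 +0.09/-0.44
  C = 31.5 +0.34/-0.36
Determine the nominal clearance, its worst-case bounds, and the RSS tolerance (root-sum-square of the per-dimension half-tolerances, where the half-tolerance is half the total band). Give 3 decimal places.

Stack each dimension's contribution:
  +A: nom +33.220 → Σnom=33.220; wc +0.340/-0.340 → slack +0.340/-0.340; half-tol=0.340, Σhalf²=0.115600
  -B: nom -18.830 → Σnom=14.390; wc +0.440/-0.090 → slack +0.780/-0.430; half-tol=0.265, Σhalf²=0.185825
  -C: nom -31.500 → Σnom=-17.110; wc +0.360/-0.340 → slack +1.140/-0.770; half-tol=0.350, Σhalf²=0.308325
Nominal = -17.110. Worst-case = [-17.110 - 0.770, -17.110 + 1.140] = [-17.880, -15.970]. RSS = √0.308325 = 0.555.

nominal=-17.110 wc=[-17.880,-15.970] rss=0.555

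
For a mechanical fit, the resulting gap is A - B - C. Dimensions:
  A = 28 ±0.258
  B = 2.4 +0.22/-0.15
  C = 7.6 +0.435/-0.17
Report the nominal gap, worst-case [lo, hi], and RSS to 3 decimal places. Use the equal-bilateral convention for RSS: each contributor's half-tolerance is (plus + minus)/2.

Stack each dimension's contribution:
  +A: nom +28.000 → Σnom=28.000; wc +0.258/-0.258 → slack +0.258/-0.258; half-tol=0.258, Σhalf²=0.066564
  -B: nom -2.400 → Σnom=25.600; wc +0.150/-0.220 → slack +0.408/-0.478; half-tol=0.185, Σhalf²=0.100789
  -C: nom -7.600 → Σnom=18.000; wc +0.170/-0.435 → slack +0.578/-0.913; half-tol=0.302, Σhalf²=0.192295
Nominal = 18.000. Worst-case = [18.000 - 0.913, 18.000 + 0.578] = [17.087, 18.578]. RSS = √0.192295 = 0.439.

nominal=18.000 wc=[17.087,18.578] rss=0.439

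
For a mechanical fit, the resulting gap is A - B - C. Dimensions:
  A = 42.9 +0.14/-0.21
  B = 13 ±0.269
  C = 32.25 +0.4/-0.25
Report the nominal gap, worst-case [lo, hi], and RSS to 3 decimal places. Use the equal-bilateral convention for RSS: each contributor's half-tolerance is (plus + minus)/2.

nominal=-2.350 wc=[-3.229,-1.691] rss=0.457

Stack each dimension's contribution:
  +A: nom +42.900 → Σnom=42.900; wc +0.140/-0.210 → slack +0.140/-0.210; half-tol=0.175, Σhalf²=0.030625
  -B: nom -13.000 → Σnom=29.900; wc +0.269/-0.269 → slack +0.409/-0.479; half-tol=0.269, Σhalf²=0.102986
  -C: nom -32.250 → Σnom=-2.350; wc +0.250/-0.400 → slack +0.659/-0.879; half-tol=0.325, Σhalf²=0.208611
Nominal = -2.350. Worst-case = [-2.350 - 0.879, -2.350 + 0.659] = [-3.229, -1.691]. RSS = √0.208611 = 0.457.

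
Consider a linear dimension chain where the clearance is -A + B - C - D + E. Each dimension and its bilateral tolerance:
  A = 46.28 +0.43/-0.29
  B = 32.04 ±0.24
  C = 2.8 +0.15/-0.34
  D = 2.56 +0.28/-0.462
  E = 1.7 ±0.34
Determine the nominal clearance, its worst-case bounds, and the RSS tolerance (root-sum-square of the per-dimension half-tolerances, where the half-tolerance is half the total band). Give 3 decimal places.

nominal=-17.900 wc=[-19.340,-16.228] rss=0.707

Stack each dimension's contribution:
  -A: nom -46.280 → Σnom=-46.280; wc +0.290/-0.430 → slack +0.290/-0.430; half-tol=0.360, Σhalf²=0.129600
  +B: nom +32.040 → Σnom=-14.240; wc +0.240/-0.240 → slack +0.530/-0.670; half-tol=0.240, Σhalf²=0.187200
  -C: nom -2.800 → Σnom=-17.040; wc +0.340/-0.150 → slack +0.870/-0.820; half-tol=0.245, Σhalf²=0.247225
  -D: nom -2.560 → Σnom=-19.600; wc +0.462/-0.280 → slack +1.332/-1.100; half-tol=0.371, Σhalf²=0.384866
  +E: nom +1.700 → Σnom=-17.900; wc +0.340/-0.340 → slack +1.672/-1.440; half-tol=0.340, Σhalf²=0.500466
Nominal = -17.900. Worst-case = [-17.900 - 1.440, -17.900 + 1.672] = [-19.340, -16.228]. RSS = √0.500466 = 0.707.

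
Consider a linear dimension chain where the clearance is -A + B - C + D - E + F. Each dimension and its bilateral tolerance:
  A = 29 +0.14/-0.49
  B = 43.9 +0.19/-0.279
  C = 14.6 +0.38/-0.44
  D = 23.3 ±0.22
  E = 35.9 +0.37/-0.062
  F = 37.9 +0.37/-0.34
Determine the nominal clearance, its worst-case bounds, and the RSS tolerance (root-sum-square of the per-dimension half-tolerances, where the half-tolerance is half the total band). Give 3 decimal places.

Stack each dimension's contribution:
  -A: nom -29.000 → Σnom=-29.000; wc +0.490/-0.140 → slack +0.490/-0.140; half-tol=0.315, Σhalf²=0.099225
  +B: nom +43.900 → Σnom=14.900; wc +0.190/-0.279 → slack +0.680/-0.419; half-tol=0.235, Σhalf²=0.154215
  -C: nom -14.600 → Σnom=0.300; wc +0.440/-0.380 → slack +1.120/-0.799; half-tol=0.410, Σhalf²=0.322315
  +D: nom +23.300 → Σnom=23.600; wc +0.220/-0.220 → slack +1.340/-1.019; half-tol=0.220, Σhalf²=0.370715
  -E: nom -35.900 → Σnom=-12.300; wc +0.062/-0.370 → slack +1.402/-1.389; half-tol=0.216, Σhalf²=0.417371
  +F: nom +37.900 → Σnom=25.600; wc +0.370/-0.340 → slack +1.772/-1.729; half-tol=0.355, Σhalf²=0.543396
Nominal = 25.600. Worst-case = [25.600 - 1.729, 25.600 + 1.772] = [23.871, 27.372]. RSS = √0.543396 = 0.737.

nominal=25.600 wc=[23.871,27.372] rss=0.737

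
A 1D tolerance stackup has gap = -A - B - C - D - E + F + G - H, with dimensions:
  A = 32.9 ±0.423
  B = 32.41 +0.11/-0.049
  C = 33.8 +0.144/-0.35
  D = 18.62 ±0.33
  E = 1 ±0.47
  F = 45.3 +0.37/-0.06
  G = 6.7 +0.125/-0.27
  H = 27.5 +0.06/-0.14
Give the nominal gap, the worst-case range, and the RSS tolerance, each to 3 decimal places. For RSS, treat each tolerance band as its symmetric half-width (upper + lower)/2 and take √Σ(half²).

nominal=-94.230 wc=[-96.097,-91.973] rss=0.819

Stack each dimension's contribution:
  -A: nom -32.900 → Σnom=-32.900; wc +0.423/-0.423 → slack +0.423/-0.423; half-tol=0.423, Σhalf²=0.178929
  -B: nom -32.410 → Σnom=-65.310; wc +0.049/-0.110 → slack +0.472/-0.533; half-tol=0.080, Σhalf²=0.185249
  -C: nom -33.800 → Σnom=-99.110; wc +0.350/-0.144 → slack +0.822/-0.677; half-tol=0.247, Σhalf²=0.246258
  -D: nom -18.620 → Σnom=-117.730; wc +0.330/-0.330 → slack +1.152/-1.007; half-tol=0.330, Σhalf²=0.355158
  -E: nom -1.000 → Σnom=-118.730; wc +0.470/-0.470 → slack +1.622/-1.477; half-tol=0.470, Σhalf²=0.576058
  +F: nom +45.300 → Σnom=-73.430; wc +0.370/-0.060 → slack +1.992/-1.537; half-tol=0.215, Σhalf²=0.622283
  +G: nom +6.700 → Σnom=-66.730; wc +0.125/-0.270 → slack +2.117/-1.807; half-tol=0.198, Σhalf²=0.661289
  -H: nom -27.500 → Σnom=-94.230; wc +0.140/-0.060 → slack +2.257/-1.867; half-tol=0.100, Σhalf²=0.671289
Nominal = -94.230. Worst-case = [-94.230 - 1.867, -94.230 + 2.257] = [-96.097, -91.973]. RSS = √0.671289 = 0.819.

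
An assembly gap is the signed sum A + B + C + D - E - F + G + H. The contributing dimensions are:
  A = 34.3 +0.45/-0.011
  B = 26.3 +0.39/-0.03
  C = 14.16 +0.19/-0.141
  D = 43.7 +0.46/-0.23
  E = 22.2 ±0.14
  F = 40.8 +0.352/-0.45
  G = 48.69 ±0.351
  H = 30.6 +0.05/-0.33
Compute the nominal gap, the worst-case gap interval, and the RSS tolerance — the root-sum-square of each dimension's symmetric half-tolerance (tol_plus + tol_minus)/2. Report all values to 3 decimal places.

nominal=134.750 wc=[133.165,137.231] rss=0.764

Stack each dimension's contribution:
  +A: nom +34.300 → Σnom=34.300; wc +0.450/-0.011 → slack +0.450/-0.011; half-tol=0.231, Σhalf²=0.053130
  +B: nom +26.300 → Σnom=60.600; wc +0.390/-0.030 → slack +0.840/-0.041; half-tol=0.210, Σhalf²=0.097230
  +C: nom +14.160 → Σnom=74.760; wc +0.190/-0.141 → slack +1.030/-0.182; half-tol=0.165, Σhalf²=0.124621
  +D: nom +43.700 → Σnom=118.460; wc +0.460/-0.230 → slack +1.490/-0.412; half-tol=0.345, Σhalf²=0.243646
  -E: nom -22.200 → Σnom=96.260; wc +0.140/-0.140 → slack +1.630/-0.552; half-tol=0.140, Σhalf²=0.263246
  -F: nom -40.800 → Σnom=55.460; wc +0.450/-0.352 → slack +2.080/-0.904; half-tol=0.401, Σhalf²=0.424047
  +G: nom +48.690 → Σnom=104.150; wc +0.351/-0.351 → slack +2.431/-1.255; half-tol=0.351, Σhalf²=0.547247
  +H: nom +30.600 → Σnom=134.750; wc +0.050/-0.330 → slack +2.481/-1.585; half-tol=0.190, Σhalf²=0.583348
Nominal = 134.750. Worst-case = [134.750 - 1.585, 134.750 + 2.481] = [133.165, 137.231]. RSS = √0.583348 = 0.764.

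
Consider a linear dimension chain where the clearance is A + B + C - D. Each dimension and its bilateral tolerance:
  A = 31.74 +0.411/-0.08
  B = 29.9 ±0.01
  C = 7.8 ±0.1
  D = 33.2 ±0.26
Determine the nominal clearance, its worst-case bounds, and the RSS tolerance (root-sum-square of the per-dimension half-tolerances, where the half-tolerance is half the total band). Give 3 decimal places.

Stack each dimension's contribution:
  +A: nom +31.740 → Σnom=31.740; wc +0.411/-0.080 → slack +0.411/-0.080; half-tol=0.245, Σhalf²=0.060270
  +B: nom +29.900 → Σnom=61.640; wc +0.010/-0.010 → slack +0.421/-0.090; half-tol=0.010, Σhalf²=0.060370
  +C: nom +7.800 → Σnom=69.440; wc +0.100/-0.100 → slack +0.521/-0.190; half-tol=0.100, Σhalf²=0.070370
  -D: nom -33.200 → Σnom=36.240; wc +0.260/-0.260 → slack +0.781/-0.450; half-tol=0.260, Σhalf²=0.137970
Nominal = 36.240. Worst-case = [36.240 - 0.450, 36.240 + 0.781] = [35.790, 37.021]. RSS = √0.137970 = 0.371.

nominal=36.240 wc=[35.790,37.021] rss=0.371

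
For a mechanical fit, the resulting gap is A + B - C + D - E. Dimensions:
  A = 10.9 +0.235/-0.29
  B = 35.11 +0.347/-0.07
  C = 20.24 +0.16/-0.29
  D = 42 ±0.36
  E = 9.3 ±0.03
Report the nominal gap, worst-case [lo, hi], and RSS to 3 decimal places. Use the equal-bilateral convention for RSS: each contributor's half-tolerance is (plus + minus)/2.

nominal=58.470 wc=[57.560,59.732] rss=0.542

Stack each dimension's contribution:
  +A: nom +10.900 → Σnom=10.900; wc +0.235/-0.290 → slack +0.235/-0.290; half-tol=0.262, Σhalf²=0.068906
  +B: nom +35.110 → Σnom=46.010; wc +0.347/-0.070 → slack +0.582/-0.360; half-tol=0.208, Σhalf²=0.112378
  -C: nom -20.240 → Σnom=25.770; wc +0.290/-0.160 → slack +0.872/-0.520; half-tol=0.225, Σhalf²=0.163003
  +D: nom +42.000 → Σnom=67.770; wc +0.360/-0.360 → slack +1.232/-0.880; half-tol=0.360, Σhalf²=0.292603
  -E: nom -9.300 → Σnom=58.470; wc +0.030/-0.030 → slack +1.262/-0.910; half-tol=0.030, Σhalf²=0.293503
Nominal = 58.470. Worst-case = [58.470 - 0.910, 58.470 + 1.262] = [57.560, 59.732]. RSS = √0.293503 = 0.542.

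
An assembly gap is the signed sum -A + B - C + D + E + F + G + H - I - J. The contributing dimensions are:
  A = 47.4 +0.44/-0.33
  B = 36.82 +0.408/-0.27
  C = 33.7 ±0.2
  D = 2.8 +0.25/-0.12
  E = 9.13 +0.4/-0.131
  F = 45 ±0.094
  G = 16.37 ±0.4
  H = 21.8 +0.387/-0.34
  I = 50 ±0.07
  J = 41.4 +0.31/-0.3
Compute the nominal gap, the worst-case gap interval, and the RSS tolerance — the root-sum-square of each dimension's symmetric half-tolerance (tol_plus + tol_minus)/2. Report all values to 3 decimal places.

nominal=-40.580 wc=[-42.955,-37.741] rss=0.898

Stack each dimension's contribution:
  -A: nom -47.400 → Σnom=-47.400; wc +0.330/-0.440 → slack +0.330/-0.440; half-tol=0.385, Σhalf²=0.148225
  +B: nom +36.820 → Σnom=-10.580; wc +0.408/-0.270 → slack +0.738/-0.710; half-tol=0.339, Σhalf²=0.263146
  -C: nom -33.700 → Σnom=-44.280; wc +0.200/-0.200 → slack +0.938/-0.910; half-tol=0.200, Σhalf²=0.303146
  +D: nom +2.800 → Σnom=-41.480; wc +0.250/-0.120 → slack +1.188/-1.030; half-tol=0.185, Σhalf²=0.337371
  +E: nom +9.130 → Σnom=-32.350; wc +0.400/-0.131 → slack +1.588/-1.161; half-tol=0.266, Σhalf²=0.407861
  +F: nom +45.000 → Σnom=12.650; wc +0.094/-0.094 → slack +1.682/-1.255; half-tol=0.094, Σhalf²=0.416697
  +G: nom +16.370 → Σnom=29.020; wc +0.400/-0.400 → slack +2.082/-1.655; half-tol=0.400, Σhalf²=0.576697
  +H: nom +21.800 → Σnom=50.820; wc +0.387/-0.340 → slack +2.469/-1.995; half-tol=0.364, Σhalf²=0.708830
  -I: nom -50.000 → Σnom=0.820; wc +0.070/-0.070 → slack +2.539/-2.065; half-tol=0.070, Σhalf²=0.713730
  -J: nom -41.400 → Σnom=-40.580; wc +0.300/-0.310 → slack +2.839/-2.375; half-tol=0.305, Σhalf²=0.806755
Nominal = -40.580. Worst-case = [-40.580 - 2.375, -40.580 + 2.839] = [-42.955, -37.741]. RSS = √0.806755 = 0.898.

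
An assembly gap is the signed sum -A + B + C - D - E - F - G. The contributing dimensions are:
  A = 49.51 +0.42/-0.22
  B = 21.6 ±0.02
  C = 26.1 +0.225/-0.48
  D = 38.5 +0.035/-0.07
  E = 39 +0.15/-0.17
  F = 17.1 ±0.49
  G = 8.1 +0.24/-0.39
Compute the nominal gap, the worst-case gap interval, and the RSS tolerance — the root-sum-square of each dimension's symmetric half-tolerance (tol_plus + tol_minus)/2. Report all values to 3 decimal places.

Stack each dimension's contribution:
  -A: nom -49.510 → Σnom=-49.510; wc +0.220/-0.420 → slack +0.220/-0.420; half-tol=0.320, Σhalf²=0.102400
  +B: nom +21.600 → Σnom=-27.910; wc +0.020/-0.020 → slack +0.240/-0.440; half-tol=0.020, Σhalf²=0.102800
  +C: nom +26.100 → Σnom=-1.810; wc +0.225/-0.480 → slack +0.465/-0.920; half-tol=0.352, Σhalf²=0.227056
  -D: nom -38.500 → Σnom=-40.310; wc +0.070/-0.035 → slack +0.535/-0.955; half-tol=0.053, Σhalf²=0.229812
  -E: nom -39.000 → Σnom=-79.310; wc +0.170/-0.150 → slack +0.705/-1.105; half-tol=0.160, Σhalf²=0.255412
  -F: nom -17.100 → Σnom=-96.410; wc +0.490/-0.490 → slack +1.195/-1.595; half-tol=0.490, Σhalf²=0.495512
  -G: nom -8.100 → Σnom=-104.510; wc +0.390/-0.240 → slack +1.585/-1.835; half-tol=0.315, Σhalf²=0.594737
Nominal = -104.510. Worst-case = [-104.510 - 1.835, -104.510 + 1.585] = [-106.345, -102.925]. RSS = √0.594737 = 0.771.

nominal=-104.510 wc=[-106.345,-102.925] rss=0.771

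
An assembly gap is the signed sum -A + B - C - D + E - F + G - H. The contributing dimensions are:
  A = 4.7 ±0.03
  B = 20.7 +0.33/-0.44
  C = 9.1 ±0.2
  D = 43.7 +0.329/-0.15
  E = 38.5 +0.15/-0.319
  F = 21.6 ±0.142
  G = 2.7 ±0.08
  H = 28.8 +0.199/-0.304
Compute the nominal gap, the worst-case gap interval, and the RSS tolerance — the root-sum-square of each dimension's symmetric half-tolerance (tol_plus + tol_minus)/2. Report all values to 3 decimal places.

nominal=-46.000 wc=[-47.739,-44.614] rss=0.626

Stack each dimension's contribution:
  -A: nom -4.700 → Σnom=-4.700; wc +0.030/-0.030 → slack +0.030/-0.030; half-tol=0.030, Σhalf²=0.000900
  +B: nom +20.700 → Σnom=16.000; wc +0.330/-0.440 → slack +0.360/-0.470; half-tol=0.385, Σhalf²=0.149125
  -C: nom -9.100 → Σnom=6.900; wc +0.200/-0.200 → slack +0.560/-0.670; half-tol=0.200, Σhalf²=0.189125
  -D: nom -43.700 → Σnom=-36.800; wc +0.150/-0.329 → slack +0.710/-0.999; half-tol=0.239, Σhalf²=0.246485
  +E: nom +38.500 → Σnom=1.700; wc +0.150/-0.319 → slack +0.860/-1.318; half-tol=0.234, Σhalf²=0.301476
  -F: nom -21.600 → Σnom=-19.900; wc +0.142/-0.142 → slack +1.002/-1.460; half-tol=0.142, Σhalf²=0.321640
  +G: nom +2.700 → Σnom=-17.200; wc +0.080/-0.080 → slack +1.082/-1.540; half-tol=0.080, Σhalf²=0.328040
  -H: nom -28.800 → Σnom=-46.000; wc +0.304/-0.199 → slack +1.386/-1.739; half-tol=0.252, Σhalf²=0.391292
Nominal = -46.000. Worst-case = [-46.000 - 1.739, -46.000 + 1.386] = [-47.739, -44.614]. RSS = √0.391292 = 0.626.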